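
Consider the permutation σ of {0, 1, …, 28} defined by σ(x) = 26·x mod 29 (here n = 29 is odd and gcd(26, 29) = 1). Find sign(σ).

-1

Trace 14: π^k(14) = [14, 16, 10, 28, 3, 20, 27] for k=0..6.
Decompose π into cycles: lengths [28, 1] (2 cycles, including the fixed point 0).
2 cycles on 29: each ℓ→(−1)^(ℓ−1), product (−1)^27 = -1.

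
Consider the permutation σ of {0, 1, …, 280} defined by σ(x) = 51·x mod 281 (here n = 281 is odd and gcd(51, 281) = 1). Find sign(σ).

Orbit of 40 under x↦51x: [40, 73, 70, 198, 263, 206, 109]… (length divides ord_281(51)).
The orbit structure of x ↦ 51x mod 281: 2 orbits of sizes [280, 1].
281 − 2 = 279 transpositions; sign(π) = (−1)^279 = -1.
Zolotarev: (51|281) = -1, matching the cycle-count sign.

-1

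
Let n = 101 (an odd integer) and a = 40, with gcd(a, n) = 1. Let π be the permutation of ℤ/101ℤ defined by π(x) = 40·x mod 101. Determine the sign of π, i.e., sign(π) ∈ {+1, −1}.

-1

Start at x=25: 25 → 91 → 4 → 59 → 37 → 66 → 14 → … (one orbit).
π_40 has 2 disjoint cycles with lengths [100, 1] on {0,…,100}.
n − c = 101 − 2 = 99; sign = (−1)^99 = -1.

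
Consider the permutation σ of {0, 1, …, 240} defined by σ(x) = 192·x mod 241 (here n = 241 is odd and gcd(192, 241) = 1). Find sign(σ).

Start at x=54: 54 → 5 → 237 → 196 → 36 → 164 → 158 → … (one orbit).
The orbit structure of x ↦ 192x mod 241: 3 orbits of sizes [120, 120, 1].
sign(π) = (−1)^{n − #cycles} = (−1)^{241−3} = (−1)^238 = +1.

+1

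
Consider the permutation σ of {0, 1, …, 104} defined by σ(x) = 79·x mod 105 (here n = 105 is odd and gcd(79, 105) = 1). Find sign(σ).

+1

Start at x=46: 46 → 64 → 16 → 4 → 1 → 79 → 46 (one orbit).
Decompose π into cycles: lengths [6, 6, 6, 6, 6, 6, 6, 6, 6, 6, 6, 6, 3, 3, 3, 3, 3, 3, 2, 2, 2, 2, 2, 2, 1, 1, 1] (27 cycles, including the fixed point 0).
sign(π) = (−1)^{n − #cycles} = (−1)^{105−27} = (−1)^78 = +1.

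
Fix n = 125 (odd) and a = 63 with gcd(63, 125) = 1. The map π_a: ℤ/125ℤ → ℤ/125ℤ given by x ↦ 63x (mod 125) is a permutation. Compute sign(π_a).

Trace 101: π^k(101) = [101, 113, 119, 122, 61, 93, 109] for k=0..6.
Decompose π into cycles: lengths [100, 20, 4, 1] (4 cycles, including the fixed point 0).
sign(π) = (−1)^{n − #cycles} = (−1)^{125−4} = (−1)^121 = -1.

-1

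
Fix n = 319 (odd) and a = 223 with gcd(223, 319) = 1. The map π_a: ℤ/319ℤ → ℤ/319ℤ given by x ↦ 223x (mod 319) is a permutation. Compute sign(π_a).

+1

Trace 170: π^k(170) = [170, 268, 111, 190, 262, 49, 81] for k=0..6.
π_223 has 15 disjoint cycles with lengths [35, 35, 35, 35, 35, 35, 35, 35, 7, 7, 7, 7, 5, 5, 1] on {0,…,318}.
Σ(ℓ_i−1) = 319−15 = 304; sign = (−1)^304 = +1.
(223|319)_J = +1 (Zolotarev's lemma cross-check).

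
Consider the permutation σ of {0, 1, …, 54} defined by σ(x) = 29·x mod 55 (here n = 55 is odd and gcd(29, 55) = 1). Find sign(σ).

-1

Trace 26: π^k(26) = [26, 39, 31, 19, 1, 29, 16] for k=0..6.
π_29 has 8 disjoint cycles with lengths [10, 10, 10, 10, 10, 2, 2, 1] on {0,…,54}.
55 − 8 = 47 transpositions; sign(π) = (−1)^47 = -1.
Check: (29/55) = -1 by Zolotarev.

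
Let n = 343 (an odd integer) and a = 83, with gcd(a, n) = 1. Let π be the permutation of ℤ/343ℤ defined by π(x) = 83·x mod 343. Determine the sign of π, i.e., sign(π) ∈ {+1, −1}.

-1

Orbit of 127 under x↦83x: [127, 251, 253, 76, 134, 146, 113]… (length divides ord_343(83)).
The orbit structure of x ↦ 83x mod 343: 10 orbits of sizes [98, 98, 98, 14, 14, 14, 2, 2, 2, 1].
With 10 cycles on 343 points, sign = (−1)^{343−10} = -1.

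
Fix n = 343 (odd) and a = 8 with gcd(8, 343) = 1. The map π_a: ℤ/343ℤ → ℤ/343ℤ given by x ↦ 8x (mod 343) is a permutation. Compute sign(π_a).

+1

Trace 281: π^k(281) = [281, 190, 148, 155, 211, 316, 127] for k=0..6.
The orbit structure of x ↦ 8x mod 343: 19 orbits of sizes [49, 49, 49, 49, 49, 49, 7, 7, 7, 7, 7, 7, 1, 1, 1, 1, 1, 1, 1].
343 − 19 = 324 transpositions; sign(π) = (−1)^324 = +1.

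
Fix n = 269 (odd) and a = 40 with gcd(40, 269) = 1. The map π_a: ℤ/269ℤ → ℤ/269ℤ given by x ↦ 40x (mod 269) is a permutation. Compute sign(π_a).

Orbit of 175 under x↦40x: [175, 6, 240, 185, 137, 100, 234]… (length divides ord_269(40)).
Cycle lengths of π_40 on ℤ/269ℤ: [268, 1]; 2 cycles in total.
n − c = 269 − 2 = 267; sign = (−1)^267 = -1.
The Jacobi symbol (40|269) = -1 (Zolotarev) agrees.

-1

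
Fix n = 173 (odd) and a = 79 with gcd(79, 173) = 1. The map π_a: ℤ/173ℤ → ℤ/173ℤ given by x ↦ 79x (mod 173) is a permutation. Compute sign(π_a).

-1

Start at x=157: 157 → 120 → 138 → 3 → 64 → 39 → 140 → … (one orbit).
2 cycles of lengths [172, 1].
sign(π) = (−1)^{n − #cycles} = (−1)^{173−2} = (−1)^171 = -1.
Via Zolotarev, sign(π_{79}) = (79|173) = -1.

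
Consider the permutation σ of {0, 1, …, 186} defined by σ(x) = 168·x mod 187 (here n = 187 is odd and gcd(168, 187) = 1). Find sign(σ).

+1

Orbit of 49 under x↦168x: [49, 4, 111, 135, 53, 115, 59]… (length divides ord_187(168)).
The orbit structure of x ↦ 168x mod 187: 9 orbits of sizes [40, 40, 40, 40, 8, 8, 5, 5, 1].
sign(π) = (−1)^{n − #cycles} = (−1)^{187−9} = (−1)^178 = +1.
(168|187)_J = +1 (Zolotarev's lemma cross-check).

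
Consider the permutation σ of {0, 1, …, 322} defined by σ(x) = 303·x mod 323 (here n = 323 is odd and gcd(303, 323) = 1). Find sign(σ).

+1

Start at x=1: 1 → 303 → 77 → 75 → 115 → 284 → 134 → … (one orbit).
Cycle lengths of π_303 on ℤ/323ℤ: [16, 16, 16, 16, 16, 16, 16, 16, 16, 16, 16, 16, 16, 16, 16, 16, 16, 16, 16, 2, 2, 2, 2, 2, 2, 2, 2, 2, 1]; 29 cycles in total.
sign(π) = (−1)^{n − #cycles} = (−1)^{323−29} = (−1)^294 = +1.
The Jacobi symbol (303|323) = +1 (Zolotarev) agrees.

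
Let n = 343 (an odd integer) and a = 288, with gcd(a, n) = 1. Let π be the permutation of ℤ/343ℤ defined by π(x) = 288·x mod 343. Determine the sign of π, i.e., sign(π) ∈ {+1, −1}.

+1

Trace 8: π^k(8) = [8, 246, 190, 183, 225, 316, 113] for k=0..6.
19 cycles of lengths [49, 49, 49, 49, 49, 49, 7, 7, 7, 7, 7, 7, 1, 1, 1, 1, 1, 1, 1].
sign(π) = (−1)^{n − #cycles} = (−1)^{343−19} = (−1)^324 = +1.
(288|343)_J = +1 (Zolotarev's lemma cross-check).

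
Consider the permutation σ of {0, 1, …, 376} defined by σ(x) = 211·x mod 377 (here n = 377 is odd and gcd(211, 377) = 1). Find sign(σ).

-1

Start at x=243: 243 → 1 → 211 → 35 → 222 → 94 → 230 → … (one orbit).
10 cycles of lengths [84, 84, 84, 84, 28, 3, 3, 3, 3, 1].
With 10 cycles on 377 points, sign = (−1)^{377−10} = -1.
Check: (211/377) = -1 by Zolotarev.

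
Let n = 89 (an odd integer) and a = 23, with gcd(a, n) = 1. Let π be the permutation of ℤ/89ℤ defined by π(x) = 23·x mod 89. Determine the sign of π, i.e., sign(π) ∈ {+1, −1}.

-1

Start at x=82: 82 → 17 → 35 → 4 → 3 → 69 → 74 → … (one orbit).
2 cycles of lengths [88, 1].
With 2 cycles on 89 points, sign = (−1)^{89−2} = -1.
Zolotarev: (23|89) = -1, matching the cycle-count sign.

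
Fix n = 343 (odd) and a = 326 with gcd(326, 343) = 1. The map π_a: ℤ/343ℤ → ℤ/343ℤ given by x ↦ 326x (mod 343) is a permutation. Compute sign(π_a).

+1

Trace 246: π^k(246) = [246, 277, 93, 134, 123, 310, 218] for k=0..6.
The orbit structure of x ↦ 326x mod 343: 7 orbits of sizes [147, 147, 21, 21, 3, 3, 1].
sign(π) = (−1)^{n − #cycles} = (−1)^{343−7} = (−1)^336 = +1.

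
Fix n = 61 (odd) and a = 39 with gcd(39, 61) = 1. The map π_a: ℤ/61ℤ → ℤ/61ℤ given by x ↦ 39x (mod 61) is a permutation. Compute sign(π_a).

Start at x=58: 58 → 5 → 12 → 41 → 13 → 19 → 9 → … (one orbit).
Cycle type of π: 30×2 + 1; total 3 cycles.
Σ(ℓ_i−1) = 61−3 = 58; sign = (−1)^58 = +1.
The Jacobi symbol (39|61) = +1 (Zolotarev) agrees.

+1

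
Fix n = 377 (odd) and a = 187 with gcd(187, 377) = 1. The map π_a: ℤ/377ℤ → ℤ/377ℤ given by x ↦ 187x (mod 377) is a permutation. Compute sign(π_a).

Trace 103: π^k(103) = [103, 34, 326, 265, 168, 125, 1] for k=0..6.
Cycle lengths of π_187 on ℤ/377ℤ: [28, 28, 28, 28, 28, 28, 28, 28, 28, 28, 28, 28, 14, 14, 4, 4, 4, 1]; 18 cycles in total.
n − c = 377 − 18 = 359; sign = (−1)^359 = -1.

-1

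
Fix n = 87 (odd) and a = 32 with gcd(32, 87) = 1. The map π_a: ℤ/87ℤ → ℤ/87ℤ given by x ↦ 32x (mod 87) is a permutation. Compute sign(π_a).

Trace 64: π^k(64) = [64, 47, 25, 17, 22, 8, 82] for k=0..6.
Decompose π into cycles: lengths [28, 28, 28, 2, 1] (5 cycles, including the fixed point 0).
87 − 5 = 82 transpositions; sign(π) = (−1)^82 = +1.
(32|87)_J = +1 (Zolotarev's lemma cross-check).

+1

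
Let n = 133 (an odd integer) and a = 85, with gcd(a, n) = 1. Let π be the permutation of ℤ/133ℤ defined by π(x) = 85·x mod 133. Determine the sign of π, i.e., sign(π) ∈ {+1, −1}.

+1

Orbit of 99 under x↦85x: [99, 36, 1, 85, 43, 64, 120]… (length divides ord_133(85)).
Cycle lengths of π_85 on ℤ/133ℤ: [9, 9, 9, 9, 9, 9, 9, 9, 9, 9, 9, 9, 9, 9, 1, 1, 1, 1, 1, 1, 1]; 21 cycles in total.
133 − 21 = 112 transpositions; sign(π) = (−1)^112 = +1.
(85|133)_J = +1 (Zolotarev's lemma cross-check).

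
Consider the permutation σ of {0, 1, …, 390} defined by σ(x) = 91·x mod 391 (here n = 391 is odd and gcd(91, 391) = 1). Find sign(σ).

+1

Trace 114: π^k(114) = [114, 208, 160, 93, 252, 254, 45] for k=0..6.
Decompose π into cycles: lengths [16, 16, 16, 16, 16, 16, 16, 16, 16, 16, 16, 16, 16, 16, 16, 16, 16, 16, 16, 16, 16, 16, 16, 2, 2, 2, 2, 2, 2, 2, 2, 2, 2, 2, 1] (35 cycles, including the fixed point 0).
sign(π) = (−1)^{n − #cycles} = (−1)^{391−35} = (−1)^356 = +1.
Zolotarev: (91|391) = +1, matching the cycle-count sign.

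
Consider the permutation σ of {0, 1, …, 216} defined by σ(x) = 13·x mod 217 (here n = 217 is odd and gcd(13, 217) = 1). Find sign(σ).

+1

Orbit of 139 under x↦13x: [139, 71, 55, 64, 181, 183, 209]… (length divides ord_217(13)).
Cycle lengths of π_13 on ℤ/217ℤ: [30, 30, 30, 30, 30, 30, 30, 2, 2, 2, 1]; 11 cycles in total.
217 − 11 = 206 transpositions; sign(π) = (−1)^206 = +1.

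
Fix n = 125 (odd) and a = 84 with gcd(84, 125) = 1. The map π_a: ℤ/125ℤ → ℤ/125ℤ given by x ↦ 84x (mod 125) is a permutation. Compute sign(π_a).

+1

Orbit of 36 under x↦84x: [36, 24, 16, 94, 21, 14, 51]… (length divides ord_125(84)).
Cycle lengths of π_84 on ℤ/125ℤ: [50, 50, 10, 10, 2, 2, 1]; 7 cycles in total.
sign(π) = (−1)^{n − #cycles} = (−1)^{125−7} = (−1)^118 = +1.
Check: (84/125) = +1 by Zolotarev.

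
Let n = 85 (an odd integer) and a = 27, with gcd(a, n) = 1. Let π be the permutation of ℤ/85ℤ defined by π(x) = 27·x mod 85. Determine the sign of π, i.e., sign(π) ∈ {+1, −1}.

Orbit of 27 under x↦27x: [27, 49, 48, 21, 57, 9, 73]… (length divides ord_85(27)).
The orbit structure of x ↦ 27x mod 85: 7 orbits of sizes [16, 16, 16, 16, 16, 4, 1].
n − c = 85 − 7 = 78; sign = (−1)^78 = +1.
Check: (27/85) = +1 by Zolotarev.

+1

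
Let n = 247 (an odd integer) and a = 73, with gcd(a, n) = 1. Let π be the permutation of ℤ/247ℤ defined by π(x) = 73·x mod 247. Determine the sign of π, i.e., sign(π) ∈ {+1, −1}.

-1

Orbit of 216 under x↦73x: [216, 207, 44, 1, 73, 142, 239]… (length divides ord_247(73)).
The orbit structure of x ↦ 73x mod 247: 12 orbits of sizes [36, 36, 36, 36, 36, 36, 9, 9, 4, 4, 4, 1].
12 cycles on 247: each ℓ→(−1)^(ℓ−1), product (−1)^235 = -1.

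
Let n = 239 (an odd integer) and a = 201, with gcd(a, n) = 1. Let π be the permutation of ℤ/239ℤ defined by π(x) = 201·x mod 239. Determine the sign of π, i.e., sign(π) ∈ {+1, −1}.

+1

Start at x=10: 10 → 98 → 100 → 24 → 44 → 1 → 201 → 10 (one orbit).
π_201 has 35 disjoint cycles with lengths [7, 7, 7, 7, 7, 7, 7, 7, 7, 7, 7, 7, 7, 7, 7, 7, 7, 7, 7, 7, 7, 7, 7, 7, 7, 7, 7, 7, 7, 7, 7, 7, 7, 7, 1] on {0,…,238}.
With 35 cycles on 239 points, sign = (−1)^{239−35} = +1.
Via Zolotarev, sign(π_{201}) = (201|239) = +1.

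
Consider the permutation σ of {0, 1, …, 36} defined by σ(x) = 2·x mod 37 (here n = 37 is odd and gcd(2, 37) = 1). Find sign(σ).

-1

Start at x=27: 27 → 17 → 34 → 31 → 25 → 13 → 26 → … (one orbit).
Cycle lengths of π_2 on ℤ/37ℤ: [36, 1]; 2 cycles in total.
n − c = 37 − 2 = 35; sign = (−1)^35 = -1.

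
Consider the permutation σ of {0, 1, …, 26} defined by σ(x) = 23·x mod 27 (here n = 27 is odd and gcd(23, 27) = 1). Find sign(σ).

Start at x=13: 13 → 2 → 19 → 5 → 7 → 26 → 4 → … (one orbit).
Cycle type of π: 18 + 6 + 2 + 1; total 4 cycles.
27 − 4 = 23 transpositions; sign(π) = (−1)^23 = -1.
(23|27)_J = -1 (Zolotarev's lemma cross-check).

-1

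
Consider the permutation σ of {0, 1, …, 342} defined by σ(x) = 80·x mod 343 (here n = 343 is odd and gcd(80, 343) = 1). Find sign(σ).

-1

Orbit of 246 under x↦80x: [246, 129, 30, 342, 263, 117, 99]… (length divides ord_343(80)).
Cycle lengths of π_80 on ℤ/343ℤ: [42, 42, 42, 42, 42, 42, 42, 6, 6, 6, 6, 6, 6, 6, 6, 1]; 16 cycles in total.
With 16 cycles on 343 points, sign = (−1)^{343−16} = -1.
Zolotarev: (80|343) = -1, matching the cycle-count sign.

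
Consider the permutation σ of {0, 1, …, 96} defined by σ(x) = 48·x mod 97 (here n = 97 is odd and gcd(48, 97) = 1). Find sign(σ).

Start at x=1: 1 → 48 → 73 → 12 → 91 → 3 → 47 → … (one orbit).
Cycle lengths of π_48 on ℤ/97ℤ: [48, 48, 1]; 3 cycles in total.
Σ(ℓ_i−1) = 97−3 = 94; sign = (−1)^94 = +1.
Zolotarev: (48|97) = +1, matching the cycle-count sign.

+1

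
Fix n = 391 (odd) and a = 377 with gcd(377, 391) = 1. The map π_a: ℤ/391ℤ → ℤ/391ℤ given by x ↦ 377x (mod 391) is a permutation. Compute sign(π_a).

Orbit of 131 under x↦377x: [131, 121, 261, 256, 326, 128, 163]… (length divides ord_391(377)).
The orbit structure of x ↦ 377x mod 391: 6 orbits of sizes [176, 176, 16, 11, 11, 1].
With 6 cycles on 391 points, sign = (−1)^{391−6} = -1.
Zolotarev: (377|391) = -1, matching the cycle-count sign.

-1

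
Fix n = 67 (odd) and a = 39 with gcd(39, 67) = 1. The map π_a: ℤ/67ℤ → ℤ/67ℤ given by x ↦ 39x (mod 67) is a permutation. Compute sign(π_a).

Start at x=24: 24 → 65 → 56 → 40 → 19 → 4 → 22 → … (one orbit).
π_39 has 3 disjoint cycles with lengths [33, 33, 1] on {0,…,66}.
With 3 cycles on 67 points, sign = (−1)^{67−3} = +1.

+1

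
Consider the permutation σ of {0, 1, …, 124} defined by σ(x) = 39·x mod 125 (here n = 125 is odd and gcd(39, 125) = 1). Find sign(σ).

Start at x=94: 94 → 41 → 99 → 111 → 79 → 81 → 34 → … (one orbit).
π_39 has 7 disjoint cycles with lengths [50, 50, 10, 10, 2, 2, 1] on {0,…,124}.
sign(π) = (−1)^{n − #cycles} = (−1)^{125−7} = (−1)^118 = +1.

+1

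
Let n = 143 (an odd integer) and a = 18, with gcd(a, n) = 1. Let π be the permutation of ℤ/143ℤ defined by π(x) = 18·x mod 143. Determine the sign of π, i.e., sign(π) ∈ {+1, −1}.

+1

Orbit of 64 under x↦18x: [64, 8, 1, 18, 38, 112, 14]… (length divides ord_143(18)).
Cycle type of π: 20×6 + 10 + 4×3 + 1; total 11 cycles.
n − c = 143 − 11 = 132; sign = (−1)^132 = +1.
(18|143)_J = +1 (Zolotarev's lemma cross-check).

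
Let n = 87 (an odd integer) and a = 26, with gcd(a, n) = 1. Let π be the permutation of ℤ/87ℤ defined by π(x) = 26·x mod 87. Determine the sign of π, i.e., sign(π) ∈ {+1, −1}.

+1

Orbit of 67 under x↦26x: [67, 2, 52, 47, 4, 17, 7]… (length divides ord_87(26)).
5 cycles of lengths [28, 28, 28, 2, 1].
87 − 5 = 82 transpositions; sign(π) = (−1)^82 = +1.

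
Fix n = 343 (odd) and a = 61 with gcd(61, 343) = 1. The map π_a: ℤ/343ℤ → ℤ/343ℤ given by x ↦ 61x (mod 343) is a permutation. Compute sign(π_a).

-1

Orbit of 166 under x↦61x: [166, 179, 286, 296, 220, 43, 222]… (length divides ord_343(61)).
Decompose π into cycles: lengths [294, 42, 6, 1] (4 cycles, including the fixed point 0).
With 4 cycles on 343 points, sign = (−1)^{343−4} = -1.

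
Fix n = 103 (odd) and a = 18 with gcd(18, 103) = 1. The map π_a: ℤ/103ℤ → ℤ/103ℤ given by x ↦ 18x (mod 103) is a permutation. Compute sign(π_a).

Start at x=7: 7 → 23 → 2 → 36 → 30 → 25 → 38 → … (one orbit).
The orbit structure of x ↦ 18x mod 103: 3 orbits of sizes [51, 51, 1].
3 cycles on 103: each ℓ→(−1)^(ℓ−1), product (−1)^100 = +1.
Zolotarev: (18|103) = +1, matching the cycle-count sign.

+1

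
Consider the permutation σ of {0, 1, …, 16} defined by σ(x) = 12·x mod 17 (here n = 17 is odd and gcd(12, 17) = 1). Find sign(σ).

-1

Orbit of 11 under x↦12x: [11, 13, 3, 2, 7, 16, 5]… (length divides ord_17(12)).
Cycle lengths of π_12 on ℤ/17ℤ: [16, 1]; 2 cycles in total.
Σ(ℓ_i−1) = 17−2 = 15; sign = (−1)^15 = -1.
The Jacobi symbol (12|17) = -1 (Zolotarev) agrees.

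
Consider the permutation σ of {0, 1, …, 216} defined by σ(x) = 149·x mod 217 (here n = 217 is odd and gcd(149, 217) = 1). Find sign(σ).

+1

Orbit of 67 under x↦149x: [67, 1, 149]… (length divides ord_217(149)).
π_149 has 73 disjoint cycles with lengths [3, 3, 3, 3, 3, 3, 3, 3, 3, 3, 3, 3, 3, 3, 3, 3, 3, 3, 3, 3, 3, 3, 3, 3, 3, 3, 3, 3, 3, 3, 3, 3, 3, 3, 3, 3, 3, 3, 3, 3, 3, 3, 3, 3, 3, 3, 3, 3, 3, 3, 3, 3, 3, 3, 3, 3, 3, 3, 3, 3, 3, 3, 3, 3, 3, 3, 3, 3, 3, 3, 3, 3, 1] on {0,…,216}.
sign(π) = (−1)^{n − #cycles} = (−1)^{217−73} = (−1)^144 = +1.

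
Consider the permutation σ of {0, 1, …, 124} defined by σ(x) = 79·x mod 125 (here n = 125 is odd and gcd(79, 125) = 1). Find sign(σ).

Orbit of 56 under x↦79x: [56, 49, 121, 59, 36, 94, 51]… (length divides ord_125(79)).
7 cycles of lengths [50, 50, 10, 10, 2, 2, 1].
n − c = 125 − 7 = 118; sign = (−1)^118 = +1.
Check: (79/125) = +1 by Zolotarev.

+1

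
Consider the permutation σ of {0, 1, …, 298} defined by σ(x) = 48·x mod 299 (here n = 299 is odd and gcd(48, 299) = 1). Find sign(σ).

Orbit of 16 under x↦48x: [16, 170, 87, 289, 118, 282, 81]… (length divides ord_299(48)).
15 cycles of lengths [33, 33, 33, 33, 33, 33, 33, 33, 11, 11, 3, 3, 3, 3, 1].
299 − 15 = 284 transpositions; sign(π) = (−1)^284 = +1.

+1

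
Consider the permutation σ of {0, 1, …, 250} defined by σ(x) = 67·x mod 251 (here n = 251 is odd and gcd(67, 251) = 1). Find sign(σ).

+1

Start at x=91: 91 → 73 → 122 → 142 → 227 → 149 → 194 → … (one orbit).
Cycle type of π: 125×2 + 1; total 3 cycles.
With 3 cycles on 251 points, sign = (−1)^{251−3} = +1.
Check: (67/251) = +1 by Zolotarev.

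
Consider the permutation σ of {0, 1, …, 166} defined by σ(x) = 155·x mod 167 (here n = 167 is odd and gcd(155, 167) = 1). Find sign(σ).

Orbit of 159 under x↦155x: [159, 96, 17, 130, 110, 16, 142]… (length divides ord_167(155)).
2 cycles of lengths [166, 1].
167 − 2 = 165 transpositions; sign(π) = (−1)^165 = -1.

-1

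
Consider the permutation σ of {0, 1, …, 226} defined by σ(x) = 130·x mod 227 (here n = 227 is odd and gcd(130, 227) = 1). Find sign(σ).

-1

Orbit of 22 under x↦130x: [22, 136, 201, 25, 72, 53, 80]… (length divides ord_227(130)).
Cycle lengths of π_130 on ℤ/227ℤ: [226, 1]; 2 cycles in total.
sign(π) = (−1)^{n − #cycles} = (−1)^{227−2} = (−1)^225 = -1.
(130|227)_J = -1 (Zolotarev's lemma cross-check).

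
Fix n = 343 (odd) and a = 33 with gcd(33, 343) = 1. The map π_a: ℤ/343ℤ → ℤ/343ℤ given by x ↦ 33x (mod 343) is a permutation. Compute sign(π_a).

-1

Start at x=211: 211 → 103 → 312 → 6 → 198 → 17 → 218 → … (one orbit).
4 cycles of lengths [294, 42, 6, 1].
Σ(ℓ_i−1) = 343−4 = 339; sign = (−1)^339 = -1.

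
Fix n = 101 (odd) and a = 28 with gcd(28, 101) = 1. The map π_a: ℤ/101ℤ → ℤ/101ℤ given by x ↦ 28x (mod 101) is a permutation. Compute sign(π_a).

-1

Orbit of 21 under x↦28x: [21, 83, 1, 28, 77, 35, 71]… (length divides ord_101(28)).
2 cycles of lengths [100, 1].
101 − 2 = 99 transpositions; sign(π) = (−1)^99 = -1.
Zolotarev: (28|101) = -1, matching the cycle-count sign.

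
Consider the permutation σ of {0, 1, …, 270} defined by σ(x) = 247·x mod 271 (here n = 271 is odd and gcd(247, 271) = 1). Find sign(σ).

+1

Trace 69: π^k(69) = [69, 241, 178, 64, 90, 8, 79] for k=0..6.
Decompose π into cycles: lengths [45, 45, 45, 45, 45, 45, 1] (7 cycles, including the fixed point 0).
Σ(ℓ_i−1) = 271−7 = 264; sign = (−1)^264 = +1.
(247|271)_J = +1 (Zolotarev's lemma cross-check).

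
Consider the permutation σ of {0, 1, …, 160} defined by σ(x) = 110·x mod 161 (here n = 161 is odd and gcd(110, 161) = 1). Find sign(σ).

-1

Orbit of 1 under x↦110x: [1, 110, 25, 13, 142, 3, 8]… (length divides ord_161(110)).
Decompose π into cycles: lengths [66, 66, 11, 11, 6, 1] (6 cycles, including the fixed point 0).
6 cycles on 161: each ℓ→(−1)^(ℓ−1), product (−1)^155 = -1.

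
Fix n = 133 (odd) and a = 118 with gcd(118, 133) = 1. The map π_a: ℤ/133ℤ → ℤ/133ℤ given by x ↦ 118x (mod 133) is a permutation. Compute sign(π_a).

-1

Trace 20: π^k(20) = [20, 99, 111, 64, 104, 36, 125] for k=0..6.
Cycle lengths of π_118 on ℤ/133ℤ: [18, 18, 18, 18, 18, 18, 9, 9, 2, 2, 2, 1]; 12 cycles in total.
133 − 12 = 121 transpositions; sign(π) = (−1)^121 = -1.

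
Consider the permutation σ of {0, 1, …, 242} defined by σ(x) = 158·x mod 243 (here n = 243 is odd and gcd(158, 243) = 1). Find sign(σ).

-1

Start at x=172: 172 → 203 → 241 → 170 → 130 → 128 → 55 → … (one orbit).
The orbit structure of x ↦ 158x mod 243: 6 orbits of sizes [162, 54, 18, 6, 2, 1].
6 cycles on 243: each ℓ→(−1)^(ℓ−1), product (−1)^237 = -1.
The Jacobi symbol (158|243) = -1 (Zolotarev) agrees.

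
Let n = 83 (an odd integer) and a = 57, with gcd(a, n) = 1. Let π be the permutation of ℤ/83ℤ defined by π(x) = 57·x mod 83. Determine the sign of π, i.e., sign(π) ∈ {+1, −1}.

-1

Orbit of 59 under x↦57x: [59, 43, 44, 18, 30, 50, 28]… (length divides ord_83(57)).
The orbit structure of x ↦ 57x mod 83: 2 orbits of sizes [82, 1].
With 2 cycles on 83 points, sign = (−1)^{83−2} = -1.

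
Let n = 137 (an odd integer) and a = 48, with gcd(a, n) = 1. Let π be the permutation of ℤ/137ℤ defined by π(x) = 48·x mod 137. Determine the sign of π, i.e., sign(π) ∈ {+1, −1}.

-1

Trace 109: π^k(109) = [109, 26, 15, 35, 36, 84, 59] for k=0..6.
Decompose π into cycles: lengths [136, 1] (2 cycles, including the fixed point 0).
Σ(ℓ_i−1) = 137−2 = 135; sign = (−1)^135 = -1.
Zolotarev: (48|137) = -1, matching the cycle-count sign.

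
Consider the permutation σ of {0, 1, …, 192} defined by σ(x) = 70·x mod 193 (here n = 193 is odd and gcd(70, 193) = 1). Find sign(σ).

Orbit of 99 under x↦70x: [99, 175, 91, 1, 70, 75, 39]… (length divides ord_193(70)).
Cycle lengths of π_70 on ℤ/193ℤ: [192, 1]; 2 cycles in total.
Σ(ℓ_i−1) = 193−2 = 191; sign = (−1)^191 = -1.
Via Zolotarev, sign(π_{70}) = (70|193) = -1.

-1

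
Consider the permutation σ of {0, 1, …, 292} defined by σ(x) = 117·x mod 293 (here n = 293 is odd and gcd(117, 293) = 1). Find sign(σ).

-1

Start at x=75: 75 → 278 → 3 → 58 → 47 → 225 → 248 → … (one orbit).
Cycle type of π: 292 + 1; total 2 cycles.
With 2 cycles on 293 points, sign = (−1)^{293−2} = -1.
Via Zolotarev, sign(π_{117}) = (117|293) = -1.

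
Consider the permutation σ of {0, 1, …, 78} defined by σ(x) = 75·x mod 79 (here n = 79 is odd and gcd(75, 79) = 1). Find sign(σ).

-1

Start at x=24: 24 → 62 → 68 → 44 → 61 → 72 → 28 → … (one orbit).
Decompose π into cycles: lengths [78, 1] (2 cycles, including the fixed point 0).
With 2 cycles on 79 points, sign = (−1)^{79−2} = -1.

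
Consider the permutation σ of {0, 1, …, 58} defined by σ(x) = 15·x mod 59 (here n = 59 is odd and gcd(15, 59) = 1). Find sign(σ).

+1

Start at x=12: 12 → 3 → 45 → 26 → 36 → 9 → 17 → … (one orbit).
π_15 has 3 disjoint cycles with lengths [29, 29, 1] on {0,…,58}.
3 cycles on 59: each ℓ→(−1)^(ℓ−1), product (−1)^56 = +1.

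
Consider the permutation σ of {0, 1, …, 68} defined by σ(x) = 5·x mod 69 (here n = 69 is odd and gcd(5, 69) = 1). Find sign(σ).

+1

Start at x=38: 38 → 52 → 53 → 58 → 14 → 1 → 5 → … (one orbit).
Cycle type of π: 22×3 + 2 + 1; total 5 cycles.
69 − 5 = 64 transpositions; sign(π) = (−1)^64 = +1.
The Jacobi symbol (5|69) = +1 (Zolotarev) agrees.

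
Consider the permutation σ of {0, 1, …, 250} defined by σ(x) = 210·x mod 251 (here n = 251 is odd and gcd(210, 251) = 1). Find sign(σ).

-1

Orbit of 140 under x↦210x: [140, 33, 153, 2, 169, 99, 208]… (length divides ord_251(210)).
Cycle lengths of π_210 on ℤ/251ℤ: [250, 1]; 2 cycles in total.
sign(π) = (−1)^{n − #cycles} = (−1)^{251−2} = (−1)^249 = -1.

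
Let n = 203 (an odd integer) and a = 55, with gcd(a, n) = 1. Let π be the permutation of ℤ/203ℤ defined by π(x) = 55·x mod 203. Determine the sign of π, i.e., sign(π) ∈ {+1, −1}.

Trace 120: π^k(120) = [120, 104, 36, 153, 92, 188, 190] for k=0..6.
π_55 has 11 disjoint cycles with lengths [28, 28, 28, 28, 28, 28, 28, 2, 2, 2, 1] on {0,…,202}.
With 11 cycles on 203 points, sign = (−1)^{203−11} = +1.
Via Zolotarev, sign(π_{55}) = (55|203) = +1.

+1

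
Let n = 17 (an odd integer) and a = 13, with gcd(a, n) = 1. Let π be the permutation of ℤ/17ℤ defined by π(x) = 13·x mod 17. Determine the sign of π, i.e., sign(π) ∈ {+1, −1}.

Trace 1: π^k(1) = [1, 13, 16, 4] for k=0..3.
5 cycles of lengths [4, 4, 4, 4, 1].
Σ(ℓ_i−1) = 17−5 = 12; sign = (−1)^12 = +1.
The Jacobi symbol (13|17) = +1 (Zolotarev) agrees.

+1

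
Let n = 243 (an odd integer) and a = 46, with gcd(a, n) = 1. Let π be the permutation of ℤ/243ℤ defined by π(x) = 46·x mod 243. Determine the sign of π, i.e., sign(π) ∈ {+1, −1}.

+1

Start at x=109: 109 → 154 → 37 → 1 → 46 → 172 → 136 → … (one orbit).
The orbit structure of x ↦ 46x mod 243: 27 orbits of sizes [27, 27, 27, 27, 27, 27, 9, 9, 9, 9, 9, 9, 3, 3, 3, 3, 3, 3, 1, 1, 1, 1, 1, 1, 1, 1, 1].
Σ(ℓ_i−1) = 243−27 = 216; sign = (−1)^216 = +1.
Via Zolotarev, sign(π_{46}) = (46|243) = +1.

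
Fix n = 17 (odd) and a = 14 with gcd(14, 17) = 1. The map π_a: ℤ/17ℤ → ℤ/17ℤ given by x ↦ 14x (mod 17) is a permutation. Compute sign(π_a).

Trace 4: π^k(4) = [4, 5, 2, 11, 1, 14, 9] for k=0..6.
Cycle type of π: 16 + 1; total 2 cycles.
sign(π) = (−1)^{n − #cycles} = (−1)^{17−2} = (−1)^15 = -1.

-1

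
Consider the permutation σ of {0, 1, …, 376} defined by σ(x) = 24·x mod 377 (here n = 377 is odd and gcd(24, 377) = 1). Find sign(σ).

-1

Start at x=277: 277 → 239 → 81 → 59 → 285 → 54 → 165 → … (one orbit).
10 cycles of lengths [84, 84, 84, 84, 12, 7, 7, 7, 7, 1].
377 − 10 = 367 transpositions; sign(π) = (−1)^367 = -1.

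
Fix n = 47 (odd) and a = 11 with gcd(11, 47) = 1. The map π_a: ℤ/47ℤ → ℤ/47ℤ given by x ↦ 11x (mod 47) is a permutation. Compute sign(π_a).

Orbit of 41 under x↦11x: [41, 28, 26, 4, 44, 14, 13]… (length divides ord_47(11)).
The orbit structure of x ↦ 11x mod 47: 2 orbits of sizes [46, 1].
n − c = 47 − 2 = 45; sign = (−1)^45 = -1.

-1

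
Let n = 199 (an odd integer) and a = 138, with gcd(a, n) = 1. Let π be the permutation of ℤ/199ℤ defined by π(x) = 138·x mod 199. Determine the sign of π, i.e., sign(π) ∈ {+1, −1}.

Trace 78: π^k(78) = [78, 18, 96, 114, 11, 125, 136] for k=0..6.
10 cycles of lengths [22, 22, 22, 22, 22, 22, 22, 22, 22, 1].
Σ(ℓ_i−1) = 199−10 = 189; sign = (−1)^189 = -1.
Check: (138/199) = -1 by Zolotarev.

-1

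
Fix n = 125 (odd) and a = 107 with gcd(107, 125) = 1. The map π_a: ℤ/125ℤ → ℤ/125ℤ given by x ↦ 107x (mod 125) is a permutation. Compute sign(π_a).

Start at x=43: 43 → 101 → 57 → 99 → 93 → 76 → 7 → … (one orbit).
Decompose π into cycles: lengths [20, 20, 20, 20, 20, 4, 4, 4, 4, 4, 4, 1] (12 cycles, including the fixed point 0).
With 12 cycles on 125 points, sign = (−1)^{125−12} = -1.

-1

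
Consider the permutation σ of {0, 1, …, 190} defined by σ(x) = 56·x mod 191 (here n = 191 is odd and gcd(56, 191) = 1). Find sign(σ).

Trace 67: π^k(67) = [67, 123, 12, 99, 5, 89, 18] for k=0..6.
π_56 has 2 disjoint cycles with lengths [190, 1] on {0,…,190}.
191 − 2 = 189 transpositions; sign(π) = (−1)^189 = -1.

-1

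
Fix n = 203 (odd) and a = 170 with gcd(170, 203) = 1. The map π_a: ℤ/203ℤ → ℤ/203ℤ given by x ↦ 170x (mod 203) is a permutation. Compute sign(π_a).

+1

Start at x=198: 198 → 165 → 36 → 30 → 25 → 190 → 23 → … (one orbit).
π_170 has 15 disjoint cycles with lengths [21, 21, 21, 21, 21, 21, 21, 21, 7, 7, 7, 7, 3, 3, 1] on {0,…,202}.
15 cycles on 203: each ℓ→(−1)^(ℓ−1), product (−1)^188 = +1.
The Jacobi symbol (170|203) = +1 (Zolotarev) agrees.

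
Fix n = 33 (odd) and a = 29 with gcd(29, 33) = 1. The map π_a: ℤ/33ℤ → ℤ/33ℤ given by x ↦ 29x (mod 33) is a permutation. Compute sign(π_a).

+1

Orbit of 1 under x↦29x: [1, 29, 16, 2, 25, 32, 4]… (length divides ord_33(29)).
Cycle type of π: 10×3 + 2 + 1; total 5 cycles.
n − c = 33 − 5 = 28; sign = (−1)^28 = +1.
Zolotarev: (29|33) = +1, matching the cycle-count sign.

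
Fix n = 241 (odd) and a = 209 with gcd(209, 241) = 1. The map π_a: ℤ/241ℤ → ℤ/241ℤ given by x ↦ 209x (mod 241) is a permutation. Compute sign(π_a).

Trace 8: π^k(8) = [8, 226, 239, 64, 121, 225, 30] for k=0..6.
Cycle lengths of π_209 on ℤ/241ℤ: [24, 24, 24, 24, 24, 24, 24, 24, 24, 24, 1]; 11 cycles in total.
With 11 cycles on 241 points, sign = (−1)^{241−11} = +1.
(209|241)_J = +1 (Zolotarev's lemma cross-check).

+1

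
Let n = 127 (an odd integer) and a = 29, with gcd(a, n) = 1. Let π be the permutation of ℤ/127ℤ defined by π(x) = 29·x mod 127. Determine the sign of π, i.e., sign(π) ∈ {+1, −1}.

Start at x=77: 77 → 74 → 114 → 4 → 116 → 62 → 20 → … (one orbit).
The orbit structure of x ↦ 29x mod 127: 2 orbits of sizes [126, 1].
n − c = 127 − 2 = 125; sign = (−1)^125 = -1.

-1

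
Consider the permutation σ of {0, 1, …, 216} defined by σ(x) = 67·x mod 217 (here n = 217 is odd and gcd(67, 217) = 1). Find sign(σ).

+1

Start at x=67: 67 → 149 → 1 → 67 (one orbit).
The orbit structure of x ↦ 67x mod 217: 73 orbits of sizes [3, 3, 3, 3, 3, 3, 3, 3, 3, 3, 3, 3, 3, 3, 3, 3, 3, 3, 3, 3, 3, 3, 3, 3, 3, 3, 3, 3, 3, 3, 3, 3, 3, 3, 3, 3, 3, 3, 3, 3, 3, 3, 3, 3, 3, 3, 3, 3, 3, 3, 3, 3, 3, 3, 3, 3, 3, 3, 3, 3, 3, 3, 3, 3, 3, 3, 3, 3, 3, 3, 3, 3, 1].
sign(π) = (−1)^{n − #cycles} = (−1)^{217−73} = (−1)^144 = +1.
Via Zolotarev, sign(π_{67}) = (67|217) = +1.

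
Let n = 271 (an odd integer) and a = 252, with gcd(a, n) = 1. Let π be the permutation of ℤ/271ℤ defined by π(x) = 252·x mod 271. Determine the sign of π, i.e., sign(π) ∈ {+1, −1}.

Trace 81: π^k(81) = [81, 87, 244, 242, 9, 100, 268] for k=0..6.
19 cycles of lengths [15, 15, 15, 15, 15, 15, 15, 15, 15, 15, 15, 15, 15, 15, 15, 15, 15, 15, 1].
n − c = 271 − 19 = 252; sign = (−1)^252 = +1.
Check: (252/271) = +1 by Zolotarev.

+1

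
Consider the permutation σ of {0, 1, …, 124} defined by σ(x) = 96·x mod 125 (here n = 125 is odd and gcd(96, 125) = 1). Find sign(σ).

+1

Start at x=41: 41 → 61 → 106 → 51 → 21 → 16 → 36 → … (one orbit).
Cycle type of π: 25×4 + 5×4 + 1×5; total 13 cycles.
Σ(ℓ_i−1) = 125−13 = 112; sign = (−1)^112 = +1.
Check: (96/125) = +1 by Zolotarev.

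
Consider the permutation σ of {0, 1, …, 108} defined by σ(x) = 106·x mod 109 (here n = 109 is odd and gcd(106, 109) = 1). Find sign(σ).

Orbit of 27 under x↦106x: [27, 28, 25, 34, 7, 88, 63]… (length divides ord_109(106)).
Decompose π into cycles: lengths [54, 54, 1] (3 cycles, including the fixed point 0).
n − c = 109 − 3 = 106; sign = (−1)^106 = +1.
Check: (106/109) = +1 by Zolotarev.

+1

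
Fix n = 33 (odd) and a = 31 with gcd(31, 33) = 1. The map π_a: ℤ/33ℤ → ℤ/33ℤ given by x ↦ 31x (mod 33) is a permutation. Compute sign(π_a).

Orbit of 31 under x↦31x: [31, 4, 25, 16, 1]… (length divides ord_33(31)).
Decompose π into cycles: lengths [5, 5, 5, 5, 5, 5, 1, 1, 1] (9 cycles, including the fixed point 0).
Σ(ℓ_i−1) = 33−9 = 24; sign = (−1)^24 = +1.

+1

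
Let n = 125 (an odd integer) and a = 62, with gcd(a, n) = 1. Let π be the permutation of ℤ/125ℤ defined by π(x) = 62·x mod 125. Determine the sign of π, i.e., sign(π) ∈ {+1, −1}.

Orbit of 2 under x↦62x: [2, 124, 63, 31, 47, 39, 43]… (length divides ord_125(62)).
The orbit structure of x ↦ 62x mod 125: 4 orbits of sizes [100, 20, 4, 1].
Σ(ℓ_i−1) = 125−4 = 121; sign = (−1)^121 = -1.
Via Zolotarev, sign(π_{62}) = (62|125) = -1.

-1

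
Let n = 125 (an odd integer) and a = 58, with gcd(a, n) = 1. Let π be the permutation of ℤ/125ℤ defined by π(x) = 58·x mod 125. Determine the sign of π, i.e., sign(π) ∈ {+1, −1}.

Start at x=53: 53 → 74 → 42 → 61 → 38 → 79 → 82 → … (one orbit).
Cycle lengths of π_58 on ℤ/125ℤ: [100, 20, 4, 1]; 4 cycles in total.
n − c = 125 − 4 = 121; sign = (−1)^121 = -1.
Check: (58/125) = -1 by Zolotarev.

-1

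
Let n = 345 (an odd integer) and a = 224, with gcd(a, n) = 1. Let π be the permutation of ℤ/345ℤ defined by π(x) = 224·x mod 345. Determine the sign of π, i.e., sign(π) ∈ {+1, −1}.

+1

Trace 331: π^k(331) = [331, 314, 301, 149, 256, 74, 16] for k=0..6.
π_224 has 23 disjoint cycles with lengths [22, 22, 22, 22, 22, 22, 22, 22, 22, 22, 22, 22, 22, 22, 22, 2, 2, 2, 2, 2, 2, 2, 1] on {0,…,344}.
Σ(ℓ_i−1) = 345−23 = 322; sign = (−1)^322 = +1.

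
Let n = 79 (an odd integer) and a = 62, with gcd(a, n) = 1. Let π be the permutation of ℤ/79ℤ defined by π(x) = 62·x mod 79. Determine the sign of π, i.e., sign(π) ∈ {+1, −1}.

Orbit of 21 under x↦62x: [21, 38, 65, 1, 62, 52, 64]… (length divides ord_79(62)).
Cycle lengths of π_62 on ℤ/79ℤ: [13, 13, 13, 13, 13, 13, 1]; 7 cycles in total.
sign(π) = (−1)^{n − #cycles} = (−1)^{79−7} = (−1)^72 = +1.

+1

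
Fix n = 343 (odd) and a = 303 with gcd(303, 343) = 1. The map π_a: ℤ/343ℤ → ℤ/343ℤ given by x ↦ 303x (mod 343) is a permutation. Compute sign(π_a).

Orbit of 197 under x↦303x: [197, 9, 326, 337, 240, 4, 183]… (length divides ord_343(303)).
The orbit structure of x ↦ 303x mod 343: 7 orbits of sizes [147, 147, 21, 21, 3, 3, 1].
sign(π) = (−1)^{n − #cycles} = (−1)^{343−7} = (−1)^336 = +1.
Check: (303/343) = +1 by Zolotarev.

+1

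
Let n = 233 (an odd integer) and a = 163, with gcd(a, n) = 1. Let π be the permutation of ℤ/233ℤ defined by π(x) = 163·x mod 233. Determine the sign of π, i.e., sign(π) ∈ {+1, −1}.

-1

Orbit of 17 under x↦163x: [17, 208, 119, 58, 134, 173, 6]… (length divides ord_233(163)).
2 cycles of lengths [232, 1].
2 cycles on 233: each ℓ→(−1)^(ℓ−1), product (−1)^231 = -1.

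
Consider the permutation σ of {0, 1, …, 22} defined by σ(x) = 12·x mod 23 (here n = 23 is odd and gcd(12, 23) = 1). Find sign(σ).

+1

Trace 16: π^k(16) = [16, 8, 4, 2, 1, 12, 6] for k=0..6.
Cycle type of π: 11×2 + 1; total 3 cycles.
3 cycles on 23: each ℓ→(−1)^(ℓ−1), product (−1)^20 = +1.
Check: (12/23) = +1 by Zolotarev.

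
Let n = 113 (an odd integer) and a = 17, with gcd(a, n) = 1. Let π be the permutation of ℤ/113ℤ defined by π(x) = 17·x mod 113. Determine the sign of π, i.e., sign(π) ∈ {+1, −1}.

-1

Start at x=102: 102 → 39 → 98 → 84 → 72 → 94 → 16 → … (one orbit).
The orbit structure of x ↦ 17x mod 113: 2 orbits of sizes [112, 1].
Σ(ℓ_i−1) = 113−2 = 111; sign = (−1)^111 = -1.
Via Zolotarev, sign(π_{17}) = (17|113) = -1.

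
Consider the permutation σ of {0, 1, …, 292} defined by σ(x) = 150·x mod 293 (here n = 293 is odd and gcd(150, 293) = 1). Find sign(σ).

Orbit of 95 under x↦150x: [95, 186, 65, 81, 137, 40, 140]… (length divides ord_293(150)).
Cycle lengths of π_150 on ℤ/293ℤ: [73, 73, 73, 73, 1]; 5 cycles in total.
n − c = 293 − 5 = 288; sign = (−1)^288 = +1.
The Jacobi symbol (150|293) = +1 (Zolotarev) agrees.

+1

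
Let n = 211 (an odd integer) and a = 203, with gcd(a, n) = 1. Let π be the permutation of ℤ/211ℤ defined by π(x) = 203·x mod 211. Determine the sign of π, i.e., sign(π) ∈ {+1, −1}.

+1

Start at x=55: 55 → 193 → 144 → 114 → 143 → 122 → 79 → … (one orbit).
Cycle type of π: 35×6 + 1; total 7 cycles.
Σ(ℓ_i−1) = 211−7 = 204; sign = (−1)^204 = +1.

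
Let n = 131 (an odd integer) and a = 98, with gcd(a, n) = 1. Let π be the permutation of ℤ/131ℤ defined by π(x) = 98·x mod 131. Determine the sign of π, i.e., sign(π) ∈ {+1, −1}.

Orbit of 37 under x↦98x: [37, 89, 76, 112, 103, 7, 31]… (length divides ord_131(98)).
Decompose π into cycles: lengths [130, 1] (2 cycles, including the fixed point 0).
131 − 2 = 129 transpositions; sign(π) = (−1)^129 = -1.
Via Zolotarev, sign(π_{98}) = (98|131) = -1.

-1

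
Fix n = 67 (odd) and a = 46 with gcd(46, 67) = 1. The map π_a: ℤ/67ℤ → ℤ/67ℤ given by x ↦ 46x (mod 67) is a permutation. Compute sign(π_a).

Start at x=48: 48 → 64 → 63 → 17 → 45 → 60 → 13 → … (one orbit).
2 cycles of lengths [66, 1].
67 − 2 = 65 transpositions; sign(π) = (−1)^65 = -1.

-1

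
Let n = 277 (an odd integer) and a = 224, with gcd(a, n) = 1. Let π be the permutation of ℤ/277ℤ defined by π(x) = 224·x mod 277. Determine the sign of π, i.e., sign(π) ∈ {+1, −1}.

Trace 145: π^k(145) = [145, 71, 115, 276, 53, 238, 128] for k=0..6.
Cycle lengths of π_224 on ℤ/277ℤ: [276, 1]; 2 cycles in total.
2 cycles on 277: each ℓ→(−1)^(ℓ−1), product (−1)^275 = -1.
The Jacobi symbol (224|277) = -1 (Zolotarev) agrees.

-1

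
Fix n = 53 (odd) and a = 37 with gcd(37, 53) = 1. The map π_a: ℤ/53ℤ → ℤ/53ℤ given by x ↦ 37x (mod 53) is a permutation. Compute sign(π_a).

Orbit of 49 under x↦37x: [49, 11, 36, 7, 47, 43, 1]… (length divides ord_53(37)).
Decompose π into cycles: lengths [26, 26, 1] (3 cycles, including the fixed point 0).
3 cycles on 53: each ℓ→(−1)^(ℓ−1), product (−1)^50 = +1.

+1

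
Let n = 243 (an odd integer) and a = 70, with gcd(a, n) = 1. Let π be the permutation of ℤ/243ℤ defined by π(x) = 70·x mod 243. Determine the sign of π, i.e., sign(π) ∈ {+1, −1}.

Start at x=139: 139 → 10 → 214 → 157 → 55 → 205 → 13 → … (one orbit).
π_70 has 11 disjoint cycles with lengths [81, 81, 27, 27, 9, 9, 3, 3, 1, 1, 1] on {0,…,242}.
Σ(ℓ_i−1) = 243−11 = 232; sign = (−1)^232 = +1.

+1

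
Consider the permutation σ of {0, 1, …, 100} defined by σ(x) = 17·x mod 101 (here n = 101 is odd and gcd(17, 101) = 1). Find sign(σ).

Orbit of 84 under x↦17x: [84, 14, 36, 6, 1, 17, 87]… (length divides ord_101(17)).
Cycle lengths of π_17 on ℤ/101ℤ: [10, 10, 10, 10, 10, 10, 10, 10, 10, 10, 1]; 11 cycles in total.
With 11 cycles on 101 points, sign = (−1)^{101−11} = +1.

+1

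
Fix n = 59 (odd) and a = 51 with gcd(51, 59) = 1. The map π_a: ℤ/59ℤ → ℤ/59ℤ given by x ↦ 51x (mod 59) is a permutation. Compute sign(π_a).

+1

Orbit of 49 under x↦51x: [49, 21, 9, 46, 45, 53, 48]… (length divides ord_59(51)).
Cycle type of π: 29×2 + 1; total 3 cycles.
sign(π) = (−1)^{n − #cycles} = (−1)^{59−3} = (−1)^56 = +1.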